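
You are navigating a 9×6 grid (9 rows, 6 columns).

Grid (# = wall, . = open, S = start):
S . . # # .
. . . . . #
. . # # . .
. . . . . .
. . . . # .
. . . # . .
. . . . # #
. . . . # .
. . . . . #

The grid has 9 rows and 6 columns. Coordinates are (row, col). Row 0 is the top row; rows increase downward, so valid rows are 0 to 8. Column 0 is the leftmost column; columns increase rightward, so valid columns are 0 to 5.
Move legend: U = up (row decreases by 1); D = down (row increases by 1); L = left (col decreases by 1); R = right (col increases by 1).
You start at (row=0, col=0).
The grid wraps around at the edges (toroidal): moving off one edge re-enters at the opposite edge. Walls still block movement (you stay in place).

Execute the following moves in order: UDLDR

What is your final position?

Start: (row=0, col=0)
  U (up): (row=0, col=0) -> (row=8, col=0)
  D (down): (row=8, col=0) -> (row=0, col=0)
  L (left): (row=0, col=0) -> (row=0, col=5)
  D (down): blocked, stay at (row=0, col=5)
  R (right): (row=0, col=5) -> (row=0, col=0)
Final: (row=0, col=0)

Answer: Final position: (row=0, col=0)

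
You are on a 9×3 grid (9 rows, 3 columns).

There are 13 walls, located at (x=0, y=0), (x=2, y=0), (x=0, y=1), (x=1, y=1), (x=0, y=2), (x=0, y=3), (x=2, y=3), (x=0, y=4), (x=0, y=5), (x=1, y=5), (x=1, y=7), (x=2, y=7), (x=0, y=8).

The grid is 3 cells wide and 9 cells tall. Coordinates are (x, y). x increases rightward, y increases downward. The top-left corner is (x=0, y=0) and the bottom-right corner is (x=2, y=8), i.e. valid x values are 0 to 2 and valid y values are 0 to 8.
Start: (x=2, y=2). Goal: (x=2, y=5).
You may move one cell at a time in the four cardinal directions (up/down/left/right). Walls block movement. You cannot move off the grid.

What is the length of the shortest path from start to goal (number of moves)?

BFS from (x=2, y=2) until reaching (x=2, y=5):
  Distance 0: (x=2, y=2)
  Distance 1: (x=2, y=1), (x=1, y=2)
  Distance 2: (x=1, y=3)
  Distance 3: (x=1, y=4)
  Distance 4: (x=2, y=4)
  Distance 5: (x=2, y=5)  <- goal reached here
One shortest path (5 moves): (x=2, y=2) -> (x=1, y=2) -> (x=1, y=3) -> (x=1, y=4) -> (x=2, y=4) -> (x=2, y=5)

Answer: Shortest path length: 5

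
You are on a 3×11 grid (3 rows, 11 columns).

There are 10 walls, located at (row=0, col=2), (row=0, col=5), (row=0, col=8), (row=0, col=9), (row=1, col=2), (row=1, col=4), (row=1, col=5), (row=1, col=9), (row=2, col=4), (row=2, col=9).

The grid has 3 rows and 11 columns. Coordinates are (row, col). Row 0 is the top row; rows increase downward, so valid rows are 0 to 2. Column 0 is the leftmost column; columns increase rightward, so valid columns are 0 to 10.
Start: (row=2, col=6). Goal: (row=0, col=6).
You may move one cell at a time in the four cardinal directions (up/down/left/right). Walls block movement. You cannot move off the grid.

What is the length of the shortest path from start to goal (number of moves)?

BFS from (row=2, col=6) until reaching (row=0, col=6):
  Distance 0: (row=2, col=6)
  Distance 1: (row=1, col=6), (row=2, col=5), (row=2, col=7)
  Distance 2: (row=0, col=6), (row=1, col=7), (row=2, col=8)  <- goal reached here
One shortest path (2 moves): (row=2, col=6) -> (row=1, col=6) -> (row=0, col=6)

Answer: Shortest path length: 2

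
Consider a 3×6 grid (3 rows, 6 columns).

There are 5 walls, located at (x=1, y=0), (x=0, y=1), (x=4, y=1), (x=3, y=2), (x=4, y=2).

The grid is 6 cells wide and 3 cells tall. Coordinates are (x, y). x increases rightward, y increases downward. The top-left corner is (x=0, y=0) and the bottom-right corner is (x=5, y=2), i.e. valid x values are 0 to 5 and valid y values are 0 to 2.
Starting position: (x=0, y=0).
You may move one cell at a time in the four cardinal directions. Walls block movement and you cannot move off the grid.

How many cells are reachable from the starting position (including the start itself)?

Answer: Reachable cells: 1

Derivation:
BFS flood-fill from (x=0, y=0):
  Distance 0: (x=0, y=0)
Total reachable: 1 (grid has 13 open cells total)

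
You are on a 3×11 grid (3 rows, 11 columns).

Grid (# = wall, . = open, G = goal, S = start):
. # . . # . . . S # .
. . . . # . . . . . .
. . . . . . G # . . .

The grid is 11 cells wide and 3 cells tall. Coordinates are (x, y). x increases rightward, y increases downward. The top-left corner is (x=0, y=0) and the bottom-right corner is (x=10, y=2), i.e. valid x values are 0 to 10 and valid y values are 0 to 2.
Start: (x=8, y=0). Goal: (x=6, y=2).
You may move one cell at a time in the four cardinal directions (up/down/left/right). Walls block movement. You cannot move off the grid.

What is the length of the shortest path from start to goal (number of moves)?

BFS from (x=8, y=0) until reaching (x=6, y=2):
  Distance 0: (x=8, y=0)
  Distance 1: (x=7, y=0), (x=8, y=1)
  Distance 2: (x=6, y=0), (x=7, y=1), (x=9, y=1), (x=8, y=2)
  Distance 3: (x=5, y=0), (x=6, y=1), (x=10, y=1), (x=9, y=2)
  Distance 4: (x=10, y=0), (x=5, y=1), (x=6, y=2), (x=10, y=2)  <- goal reached here
One shortest path (4 moves): (x=8, y=0) -> (x=7, y=0) -> (x=6, y=0) -> (x=6, y=1) -> (x=6, y=2)

Answer: Shortest path length: 4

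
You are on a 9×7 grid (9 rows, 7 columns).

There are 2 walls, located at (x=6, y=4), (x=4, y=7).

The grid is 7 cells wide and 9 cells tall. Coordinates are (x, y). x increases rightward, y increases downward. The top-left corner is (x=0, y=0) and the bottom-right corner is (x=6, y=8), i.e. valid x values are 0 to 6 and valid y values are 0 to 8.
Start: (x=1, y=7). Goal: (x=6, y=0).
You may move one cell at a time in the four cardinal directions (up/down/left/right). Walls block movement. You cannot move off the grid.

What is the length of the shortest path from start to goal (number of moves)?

BFS from (x=1, y=7) until reaching (x=6, y=0):
  Distance 0: (x=1, y=7)
  Distance 1: (x=1, y=6), (x=0, y=7), (x=2, y=7), (x=1, y=8)
  Distance 2: (x=1, y=5), (x=0, y=6), (x=2, y=6), (x=3, y=7), (x=0, y=8), (x=2, y=8)
  Distance 3: (x=1, y=4), (x=0, y=5), (x=2, y=5), (x=3, y=6), (x=3, y=8)
  Distance 4: (x=1, y=3), (x=0, y=4), (x=2, y=4), (x=3, y=5), (x=4, y=6), (x=4, y=8)
  Distance 5: (x=1, y=2), (x=0, y=3), (x=2, y=3), (x=3, y=4), (x=4, y=5), (x=5, y=6), (x=5, y=8)
  Distance 6: (x=1, y=1), (x=0, y=2), (x=2, y=2), (x=3, y=3), (x=4, y=4), (x=5, y=5), (x=6, y=6), (x=5, y=7), (x=6, y=8)
  Distance 7: (x=1, y=0), (x=0, y=1), (x=2, y=1), (x=3, y=2), (x=4, y=3), (x=5, y=4), (x=6, y=5), (x=6, y=7)
  Distance 8: (x=0, y=0), (x=2, y=0), (x=3, y=1), (x=4, y=2), (x=5, y=3)
  Distance 9: (x=3, y=0), (x=4, y=1), (x=5, y=2), (x=6, y=3)
  Distance 10: (x=4, y=0), (x=5, y=1), (x=6, y=2)
  Distance 11: (x=5, y=0), (x=6, y=1)
  Distance 12: (x=6, y=0)  <- goal reached here
One shortest path (12 moves): (x=1, y=7) -> (x=2, y=7) -> (x=3, y=7) -> (x=3, y=6) -> (x=4, y=6) -> (x=5, y=6) -> (x=5, y=5) -> (x=5, y=4) -> (x=5, y=3) -> (x=6, y=3) -> (x=6, y=2) -> (x=6, y=1) -> (x=6, y=0)

Answer: Shortest path length: 12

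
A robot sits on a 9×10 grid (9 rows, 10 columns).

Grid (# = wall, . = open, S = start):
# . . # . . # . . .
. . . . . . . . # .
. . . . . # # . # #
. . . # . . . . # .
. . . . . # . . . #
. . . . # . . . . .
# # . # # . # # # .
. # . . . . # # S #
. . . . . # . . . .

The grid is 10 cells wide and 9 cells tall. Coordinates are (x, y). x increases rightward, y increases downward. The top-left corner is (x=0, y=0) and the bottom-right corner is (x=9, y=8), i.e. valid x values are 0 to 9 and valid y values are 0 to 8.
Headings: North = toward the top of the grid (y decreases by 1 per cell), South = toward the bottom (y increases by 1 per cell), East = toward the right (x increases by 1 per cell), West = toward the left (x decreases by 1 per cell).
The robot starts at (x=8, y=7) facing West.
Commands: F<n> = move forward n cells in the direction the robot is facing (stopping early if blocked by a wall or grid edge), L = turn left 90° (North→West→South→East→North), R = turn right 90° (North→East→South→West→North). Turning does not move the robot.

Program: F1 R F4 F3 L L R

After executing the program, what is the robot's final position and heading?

Start: (x=8, y=7), facing West
  F1: move forward 0/1 (blocked), now at (x=8, y=7)
  R: turn right, now facing North
  F4: move forward 0/4 (blocked), now at (x=8, y=7)
  F3: move forward 0/3 (blocked), now at (x=8, y=7)
  L: turn left, now facing West
  L: turn left, now facing South
  R: turn right, now facing West
Final: (x=8, y=7), facing West

Answer: Final position: (x=8, y=7), facing West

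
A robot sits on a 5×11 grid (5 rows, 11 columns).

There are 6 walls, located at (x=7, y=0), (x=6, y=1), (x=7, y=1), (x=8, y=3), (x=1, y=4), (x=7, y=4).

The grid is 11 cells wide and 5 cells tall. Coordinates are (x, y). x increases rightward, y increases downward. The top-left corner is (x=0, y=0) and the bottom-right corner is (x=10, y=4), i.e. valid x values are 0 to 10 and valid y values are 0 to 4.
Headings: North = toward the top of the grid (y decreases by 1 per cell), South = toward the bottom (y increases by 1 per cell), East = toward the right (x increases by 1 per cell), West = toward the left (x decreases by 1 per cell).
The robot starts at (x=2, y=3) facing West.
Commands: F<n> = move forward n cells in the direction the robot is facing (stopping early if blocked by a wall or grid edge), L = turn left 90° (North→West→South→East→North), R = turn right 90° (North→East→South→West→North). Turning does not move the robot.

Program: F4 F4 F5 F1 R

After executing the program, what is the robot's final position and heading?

Answer: Final position: (x=0, y=3), facing North

Derivation:
Start: (x=2, y=3), facing West
  F4: move forward 2/4 (blocked), now at (x=0, y=3)
  F4: move forward 0/4 (blocked), now at (x=0, y=3)
  F5: move forward 0/5 (blocked), now at (x=0, y=3)
  F1: move forward 0/1 (blocked), now at (x=0, y=3)
  R: turn right, now facing North
Final: (x=0, y=3), facing North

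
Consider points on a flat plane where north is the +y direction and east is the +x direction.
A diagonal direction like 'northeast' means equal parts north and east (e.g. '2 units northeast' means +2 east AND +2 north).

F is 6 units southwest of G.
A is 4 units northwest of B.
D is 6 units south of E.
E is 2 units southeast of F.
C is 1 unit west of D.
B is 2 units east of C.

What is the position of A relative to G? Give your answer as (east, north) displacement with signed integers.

Place G at the origin (east=0, north=0).
  F is 6 units southwest of G: delta (east=-6, north=-6); F at (east=-6, north=-6).
  E is 2 units southeast of F: delta (east=+2, north=-2); E at (east=-4, north=-8).
  D is 6 units south of E: delta (east=+0, north=-6); D at (east=-4, north=-14).
  C is 1 unit west of D: delta (east=-1, north=+0); C at (east=-5, north=-14).
  B is 2 units east of C: delta (east=+2, north=+0); B at (east=-3, north=-14).
  A is 4 units northwest of B: delta (east=-4, north=+4); A at (east=-7, north=-10).
Therefore A relative to G: (east=-7, north=-10).

Answer: A is at (east=-7, north=-10) relative to G.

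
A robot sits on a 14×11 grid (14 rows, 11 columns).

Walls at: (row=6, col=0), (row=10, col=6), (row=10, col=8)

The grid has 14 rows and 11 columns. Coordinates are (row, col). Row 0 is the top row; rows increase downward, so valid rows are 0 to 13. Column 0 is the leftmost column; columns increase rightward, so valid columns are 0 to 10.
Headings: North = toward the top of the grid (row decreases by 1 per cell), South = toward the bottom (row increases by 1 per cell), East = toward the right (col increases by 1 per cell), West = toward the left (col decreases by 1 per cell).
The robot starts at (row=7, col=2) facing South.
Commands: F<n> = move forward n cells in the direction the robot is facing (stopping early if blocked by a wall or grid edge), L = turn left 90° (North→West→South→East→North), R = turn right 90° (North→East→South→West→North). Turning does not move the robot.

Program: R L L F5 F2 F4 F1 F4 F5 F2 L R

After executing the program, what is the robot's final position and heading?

Start: (row=7, col=2), facing South
  R: turn right, now facing West
  L: turn left, now facing South
  L: turn left, now facing East
  F5: move forward 5, now at (row=7, col=7)
  F2: move forward 2, now at (row=7, col=9)
  F4: move forward 1/4 (blocked), now at (row=7, col=10)
  F1: move forward 0/1 (blocked), now at (row=7, col=10)
  F4: move forward 0/4 (blocked), now at (row=7, col=10)
  F5: move forward 0/5 (blocked), now at (row=7, col=10)
  F2: move forward 0/2 (blocked), now at (row=7, col=10)
  L: turn left, now facing North
  R: turn right, now facing East
Final: (row=7, col=10), facing East

Answer: Final position: (row=7, col=10), facing East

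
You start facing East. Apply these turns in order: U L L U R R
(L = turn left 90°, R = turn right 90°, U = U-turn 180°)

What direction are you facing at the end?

Answer: Final heading: East

Derivation:
Start: East
  U (U-turn (180°)) -> West
  L (left (90° counter-clockwise)) -> South
  L (left (90° counter-clockwise)) -> East
  U (U-turn (180°)) -> West
  R (right (90° clockwise)) -> North
  R (right (90° clockwise)) -> East
Final: East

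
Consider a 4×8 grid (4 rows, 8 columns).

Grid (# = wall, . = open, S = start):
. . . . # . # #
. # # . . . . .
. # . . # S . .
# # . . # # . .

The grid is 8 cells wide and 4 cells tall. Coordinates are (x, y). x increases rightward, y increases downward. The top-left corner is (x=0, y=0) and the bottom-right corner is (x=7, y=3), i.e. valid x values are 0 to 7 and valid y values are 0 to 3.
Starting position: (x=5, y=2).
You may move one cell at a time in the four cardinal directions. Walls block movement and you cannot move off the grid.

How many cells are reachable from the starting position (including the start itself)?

Answer: Reachable cells: 21

Derivation:
BFS flood-fill from (x=5, y=2):
  Distance 0: (x=5, y=2)
  Distance 1: (x=5, y=1), (x=6, y=2)
  Distance 2: (x=5, y=0), (x=4, y=1), (x=6, y=1), (x=7, y=2), (x=6, y=3)
  Distance 3: (x=3, y=1), (x=7, y=1), (x=7, y=3)
  Distance 4: (x=3, y=0), (x=3, y=2)
  Distance 5: (x=2, y=0), (x=2, y=2), (x=3, y=3)
  Distance 6: (x=1, y=0), (x=2, y=3)
  Distance 7: (x=0, y=0)
  Distance 8: (x=0, y=1)
  Distance 9: (x=0, y=2)
Total reachable: 21 (grid has 21 open cells total)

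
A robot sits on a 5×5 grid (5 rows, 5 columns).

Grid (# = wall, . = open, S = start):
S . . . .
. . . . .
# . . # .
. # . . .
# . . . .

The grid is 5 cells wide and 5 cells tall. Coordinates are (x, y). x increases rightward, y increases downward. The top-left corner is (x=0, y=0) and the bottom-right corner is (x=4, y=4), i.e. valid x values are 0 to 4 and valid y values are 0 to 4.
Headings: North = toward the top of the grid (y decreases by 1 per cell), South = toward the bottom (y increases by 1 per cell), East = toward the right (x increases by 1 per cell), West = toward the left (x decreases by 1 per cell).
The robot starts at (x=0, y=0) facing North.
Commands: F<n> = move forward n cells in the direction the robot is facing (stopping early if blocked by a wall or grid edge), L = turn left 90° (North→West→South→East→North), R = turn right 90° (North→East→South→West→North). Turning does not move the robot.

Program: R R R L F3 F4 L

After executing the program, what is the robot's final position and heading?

Start: (x=0, y=0), facing North
  R: turn right, now facing East
  R: turn right, now facing South
  R: turn right, now facing West
  L: turn left, now facing South
  F3: move forward 1/3 (blocked), now at (x=0, y=1)
  F4: move forward 0/4 (blocked), now at (x=0, y=1)
  L: turn left, now facing East
Final: (x=0, y=1), facing East

Answer: Final position: (x=0, y=1), facing East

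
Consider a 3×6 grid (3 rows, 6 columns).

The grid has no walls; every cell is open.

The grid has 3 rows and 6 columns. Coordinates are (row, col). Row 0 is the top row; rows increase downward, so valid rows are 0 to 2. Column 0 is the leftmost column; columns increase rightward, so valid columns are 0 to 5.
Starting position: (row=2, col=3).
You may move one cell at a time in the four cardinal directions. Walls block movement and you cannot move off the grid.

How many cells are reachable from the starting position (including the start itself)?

BFS flood-fill from (row=2, col=3):
  Distance 0: (row=2, col=3)
  Distance 1: (row=1, col=3), (row=2, col=2), (row=2, col=4)
  Distance 2: (row=0, col=3), (row=1, col=2), (row=1, col=4), (row=2, col=1), (row=2, col=5)
  Distance 3: (row=0, col=2), (row=0, col=4), (row=1, col=1), (row=1, col=5), (row=2, col=0)
  Distance 4: (row=0, col=1), (row=0, col=5), (row=1, col=0)
  Distance 5: (row=0, col=0)
Total reachable: 18 (grid has 18 open cells total)

Answer: Reachable cells: 18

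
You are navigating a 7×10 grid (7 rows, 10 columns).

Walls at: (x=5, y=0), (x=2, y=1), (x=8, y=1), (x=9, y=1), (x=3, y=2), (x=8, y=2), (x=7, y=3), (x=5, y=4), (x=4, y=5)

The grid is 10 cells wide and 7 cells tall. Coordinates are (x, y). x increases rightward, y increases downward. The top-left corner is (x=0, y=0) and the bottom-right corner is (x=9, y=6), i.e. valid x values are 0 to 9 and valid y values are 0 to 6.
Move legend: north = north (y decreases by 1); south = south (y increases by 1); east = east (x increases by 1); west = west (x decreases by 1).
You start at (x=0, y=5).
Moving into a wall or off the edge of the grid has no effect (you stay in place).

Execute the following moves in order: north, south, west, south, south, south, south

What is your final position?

Start: (x=0, y=5)
  north (north): (x=0, y=5) -> (x=0, y=4)
  south (south): (x=0, y=4) -> (x=0, y=5)
  west (west): blocked, stay at (x=0, y=5)
  south (south): (x=0, y=5) -> (x=0, y=6)
  [×3]south (south): blocked, stay at (x=0, y=6)
Final: (x=0, y=6)

Answer: Final position: (x=0, y=6)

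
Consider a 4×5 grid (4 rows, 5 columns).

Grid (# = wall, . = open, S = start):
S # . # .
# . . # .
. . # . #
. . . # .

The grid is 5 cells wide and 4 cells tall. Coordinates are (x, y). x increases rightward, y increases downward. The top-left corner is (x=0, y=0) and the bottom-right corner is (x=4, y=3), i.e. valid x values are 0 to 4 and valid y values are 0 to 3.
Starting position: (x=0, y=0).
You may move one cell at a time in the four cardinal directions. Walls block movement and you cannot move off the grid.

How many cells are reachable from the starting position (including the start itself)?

Answer: Reachable cells: 1

Derivation:
BFS flood-fill from (x=0, y=0):
  Distance 0: (x=0, y=0)
Total reachable: 1 (grid has 13 open cells total)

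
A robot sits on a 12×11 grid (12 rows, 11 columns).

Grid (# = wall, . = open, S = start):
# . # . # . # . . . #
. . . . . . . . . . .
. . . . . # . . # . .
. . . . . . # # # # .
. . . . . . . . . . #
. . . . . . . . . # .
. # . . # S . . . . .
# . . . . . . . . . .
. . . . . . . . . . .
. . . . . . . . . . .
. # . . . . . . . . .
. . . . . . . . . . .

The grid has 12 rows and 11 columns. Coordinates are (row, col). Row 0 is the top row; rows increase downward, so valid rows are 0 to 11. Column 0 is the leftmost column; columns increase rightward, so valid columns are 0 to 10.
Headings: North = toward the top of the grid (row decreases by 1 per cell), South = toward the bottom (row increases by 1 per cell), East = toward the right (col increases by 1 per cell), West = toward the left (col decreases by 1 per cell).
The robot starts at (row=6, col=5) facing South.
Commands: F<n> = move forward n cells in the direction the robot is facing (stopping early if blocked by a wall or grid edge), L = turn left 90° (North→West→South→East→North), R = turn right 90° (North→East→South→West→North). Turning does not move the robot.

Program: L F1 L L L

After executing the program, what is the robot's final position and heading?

Start: (row=6, col=5), facing South
  L: turn left, now facing East
  F1: move forward 1, now at (row=6, col=6)
  L: turn left, now facing North
  L: turn left, now facing West
  L: turn left, now facing South
Final: (row=6, col=6), facing South

Answer: Final position: (row=6, col=6), facing South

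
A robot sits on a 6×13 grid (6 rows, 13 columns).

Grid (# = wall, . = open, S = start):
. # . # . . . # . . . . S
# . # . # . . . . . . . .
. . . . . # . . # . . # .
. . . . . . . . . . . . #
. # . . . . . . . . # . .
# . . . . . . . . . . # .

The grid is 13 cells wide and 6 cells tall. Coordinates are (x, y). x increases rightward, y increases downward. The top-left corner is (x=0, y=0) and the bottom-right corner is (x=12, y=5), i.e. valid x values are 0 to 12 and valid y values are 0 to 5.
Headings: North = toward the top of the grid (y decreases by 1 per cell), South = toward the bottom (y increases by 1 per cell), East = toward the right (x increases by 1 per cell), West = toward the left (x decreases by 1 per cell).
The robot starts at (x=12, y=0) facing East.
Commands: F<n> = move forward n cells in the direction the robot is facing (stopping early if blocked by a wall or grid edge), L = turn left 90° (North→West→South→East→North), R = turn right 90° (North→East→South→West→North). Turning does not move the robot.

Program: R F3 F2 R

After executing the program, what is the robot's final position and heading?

Start: (x=12, y=0), facing East
  R: turn right, now facing South
  F3: move forward 2/3 (blocked), now at (x=12, y=2)
  F2: move forward 0/2 (blocked), now at (x=12, y=2)
  R: turn right, now facing West
Final: (x=12, y=2), facing West

Answer: Final position: (x=12, y=2), facing West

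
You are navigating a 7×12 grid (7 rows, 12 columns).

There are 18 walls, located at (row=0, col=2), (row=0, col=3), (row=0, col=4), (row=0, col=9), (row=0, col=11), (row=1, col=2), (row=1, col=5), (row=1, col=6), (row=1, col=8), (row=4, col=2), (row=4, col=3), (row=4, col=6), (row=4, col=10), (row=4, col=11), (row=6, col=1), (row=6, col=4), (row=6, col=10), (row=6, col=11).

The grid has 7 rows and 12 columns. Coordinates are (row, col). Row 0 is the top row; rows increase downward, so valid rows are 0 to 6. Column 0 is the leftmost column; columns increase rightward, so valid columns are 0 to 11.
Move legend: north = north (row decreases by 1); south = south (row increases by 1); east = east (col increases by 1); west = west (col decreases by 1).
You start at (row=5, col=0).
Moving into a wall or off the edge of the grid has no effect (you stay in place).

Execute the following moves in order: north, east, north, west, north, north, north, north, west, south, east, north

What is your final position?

Start: (row=5, col=0)
  north (north): (row=5, col=0) -> (row=4, col=0)
  east (east): (row=4, col=0) -> (row=4, col=1)
  north (north): (row=4, col=1) -> (row=3, col=1)
  west (west): (row=3, col=1) -> (row=3, col=0)
  north (north): (row=3, col=0) -> (row=2, col=0)
  north (north): (row=2, col=0) -> (row=1, col=0)
  north (north): (row=1, col=0) -> (row=0, col=0)
  north (north): blocked, stay at (row=0, col=0)
  west (west): blocked, stay at (row=0, col=0)
  south (south): (row=0, col=0) -> (row=1, col=0)
  east (east): (row=1, col=0) -> (row=1, col=1)
  north (north): (row=1, col=1) -> (row=0, col=1)
Final: (row=0, col=1)

Answer: Final position: (row=0, col=1)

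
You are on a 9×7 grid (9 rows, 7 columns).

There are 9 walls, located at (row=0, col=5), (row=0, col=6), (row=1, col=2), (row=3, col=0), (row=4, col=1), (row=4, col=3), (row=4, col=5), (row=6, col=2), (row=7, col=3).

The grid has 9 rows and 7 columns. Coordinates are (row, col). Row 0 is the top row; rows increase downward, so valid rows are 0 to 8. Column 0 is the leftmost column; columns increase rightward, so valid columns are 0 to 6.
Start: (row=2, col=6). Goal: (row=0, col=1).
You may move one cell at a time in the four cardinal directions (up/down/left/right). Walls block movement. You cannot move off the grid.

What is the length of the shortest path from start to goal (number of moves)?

BFS from (row=2, col=6) until reaching (row=0, col=1):
  Distance 0: (row=2, col=6)
  Distance 1: (row=1, col=6), (row=2, col=5), (row=3, col=6)
  Distance 2: (row=1, col=5), (row=2, col=4), (row=3, col=5), (row=4, col=6)
  Distance 3: (row=1, col=4), (row=2, col=3), (row=3, col=4), (row=5, col=6)
  Distance 4: (row=0, col=4), (row=1, col=3), (row=2, col=2), (row=3, col=3), (row=4, col=4), (row=5, col=5), (row=6, col=6)
  Distance 5: (row=0, col=3), (row=2, col=1), (row=3, col=2), (row=5, col=4), (row=6, col=5), (row=7, col=6)
  Distance 6: (row=0, col=2), (row=1, col=1), (row=2, col=0), (row=3, col=1), (row=4, col=2), (row=5, col=3), (row=6, col=4), (row=7, col=5), (row=8, col=6)
  Distance 7: (row=0, col=1), (row=1, col=0), (row=5, col=2), (row=6, col=3), (row=7, col=4), (row=8, col=5)  <- goal reached here
One shortest path (7 moves): (row=2, col=6) -> (row=2, col=5) -> (row=2, col=4) -> (row=2, col=3) -> (row=2, col=2) -> (row=2, col=1) -> (row=1, col=1) -> (row=0, col=1)

Answer: Shortest path length: 7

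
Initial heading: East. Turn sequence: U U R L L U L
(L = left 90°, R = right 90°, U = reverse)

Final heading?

Answer: Final heading: East

Derivation:
Start: East
  U (U-turn (180°)) -> West
  U (U-turn (180°)) -> East
  R (right (90° clockwise)) -> South
  L (left (90° counter-clockwise)) -> East
  L (left (90° counter-clockwise)) -> North
  U (U-turn (180°)) -> South
  L (left (90° counter-clockwise)) -> East
Final: East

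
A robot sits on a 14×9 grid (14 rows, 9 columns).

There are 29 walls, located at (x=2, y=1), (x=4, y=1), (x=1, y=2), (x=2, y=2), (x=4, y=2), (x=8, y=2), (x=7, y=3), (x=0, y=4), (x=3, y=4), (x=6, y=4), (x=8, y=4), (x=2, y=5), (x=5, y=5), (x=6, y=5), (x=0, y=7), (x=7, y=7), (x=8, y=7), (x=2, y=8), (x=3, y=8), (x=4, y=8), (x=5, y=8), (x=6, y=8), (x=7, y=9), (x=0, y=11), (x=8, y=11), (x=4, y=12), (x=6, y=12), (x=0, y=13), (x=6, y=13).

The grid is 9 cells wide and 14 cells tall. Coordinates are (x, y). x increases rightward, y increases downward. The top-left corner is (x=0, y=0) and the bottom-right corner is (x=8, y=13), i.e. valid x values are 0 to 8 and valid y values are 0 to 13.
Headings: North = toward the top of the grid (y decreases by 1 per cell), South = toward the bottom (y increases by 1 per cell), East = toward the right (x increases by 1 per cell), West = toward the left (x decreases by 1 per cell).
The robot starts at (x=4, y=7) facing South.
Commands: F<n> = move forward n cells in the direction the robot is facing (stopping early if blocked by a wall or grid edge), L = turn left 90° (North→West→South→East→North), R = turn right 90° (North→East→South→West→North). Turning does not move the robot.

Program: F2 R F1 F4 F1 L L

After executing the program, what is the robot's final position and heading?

Answer: Final position: (x=1, y=7), facing East

Derivation:
Start: (x=4, y=7), facing South
  F2: move forward 0/2 (blocked), now at (x=4, y=7)
  R: turn right, now facing West
  F1: move forward 1, now at (x=3, y=7)
  F4: move forward 2/4 (blocked), now at (x=1, y=7)
  F1: move forward 0/1 (blocked), now at (x=1, y=7)
  L: turn left, now facing South
  L: turn left, now facing East
Final: (x=1, y=7), facing East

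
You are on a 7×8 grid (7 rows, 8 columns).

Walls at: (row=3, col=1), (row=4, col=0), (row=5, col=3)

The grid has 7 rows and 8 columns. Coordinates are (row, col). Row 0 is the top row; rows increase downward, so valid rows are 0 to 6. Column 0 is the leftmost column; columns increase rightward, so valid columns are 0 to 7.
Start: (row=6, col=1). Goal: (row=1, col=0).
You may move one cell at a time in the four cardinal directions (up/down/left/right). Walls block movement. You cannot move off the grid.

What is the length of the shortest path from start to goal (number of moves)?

BFS from (row=6, col=1) until reaching (row=1, col=0):
  Distance 0: (row=6, col=1)
  Distance 1: (row=5, col=1), (row=6, col=0), (row=6, col=2)
  Distance 2: (row=4, col=1), (row=5, col=0), (row=5, col=2), (row=6, col=3)
  Distance 3: (row=4, col=2), (row=6, col=4)
  Distance 4: (row=3, col=2), (row=4, col=3), (row=5, col=4), (row=6, col=5)
  Distance 5: (row=2, col=2), (row=3, col=3), (row=4, col=4), (row=5, col=5), (row=6, col=6)
  Distance 6: (row=1, col=2), (row=2, col=1), (row=2, col=3), (row=3, col=4), (row=4, col=5), (row=5, col=6), (row=6, col=7)
  Distance 7: (row=0, col=2), (row=1, col=1), (row=1, col=3), (row=2, col=0), (row=2, col=4), (row=3, col=5), (row=4, col=6), (row=5, col=7)
  Distance 8: (row=0, col=1), (row=0, col=3), (row=1, col=0), (row=1, col=4), (row=2, col=5), (row=3, col=0), (row=3, col=6), (row=4, col=7)  <- goal reached here
One shortest path (8 moves): (row=6, col=1) -> (row=6, col=2) -> (row=5, col=2) -> (row=4, col=2) -> (row=3, col=2) -> (row=2, col=2) -> (row=2, col=1) -> (row=2, col=0) -> (row=1, col=0)

Answer: Shortest path length: 8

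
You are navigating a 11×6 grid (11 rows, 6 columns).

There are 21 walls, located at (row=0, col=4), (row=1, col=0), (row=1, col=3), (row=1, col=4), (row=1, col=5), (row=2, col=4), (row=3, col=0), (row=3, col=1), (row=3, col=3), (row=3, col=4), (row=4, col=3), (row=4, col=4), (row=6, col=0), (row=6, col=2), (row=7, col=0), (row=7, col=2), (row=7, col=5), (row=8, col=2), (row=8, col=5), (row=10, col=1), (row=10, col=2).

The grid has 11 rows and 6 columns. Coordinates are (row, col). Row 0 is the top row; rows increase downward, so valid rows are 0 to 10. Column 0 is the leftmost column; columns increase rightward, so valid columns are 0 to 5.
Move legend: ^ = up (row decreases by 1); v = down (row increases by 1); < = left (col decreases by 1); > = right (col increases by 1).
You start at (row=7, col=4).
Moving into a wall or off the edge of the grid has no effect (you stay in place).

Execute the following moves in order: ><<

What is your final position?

Start: (row=7, col=4)
  > (right): blocked, stay at (row=7, col=4)
  < (left): (row=7, col=4) -> (row=7, col=3)
  < (left): blocked, stay at (row=7, col=3)
Final: (row=7, col=3)

Answer: Final position: (row=7, col=3)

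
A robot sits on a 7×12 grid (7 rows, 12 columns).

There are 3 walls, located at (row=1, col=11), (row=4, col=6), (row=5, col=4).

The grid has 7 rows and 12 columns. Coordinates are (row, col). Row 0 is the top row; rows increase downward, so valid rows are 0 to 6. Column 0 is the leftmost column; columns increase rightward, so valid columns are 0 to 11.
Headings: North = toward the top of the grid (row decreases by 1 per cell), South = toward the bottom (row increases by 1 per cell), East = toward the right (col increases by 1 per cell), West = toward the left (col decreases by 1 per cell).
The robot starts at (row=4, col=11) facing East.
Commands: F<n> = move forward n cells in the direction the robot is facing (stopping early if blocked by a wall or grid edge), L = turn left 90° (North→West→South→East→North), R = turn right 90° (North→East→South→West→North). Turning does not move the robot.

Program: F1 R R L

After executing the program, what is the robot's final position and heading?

Start: (row=4, col=11), facing East
  F1: move forward 0/1 (blocked), now at (row=4, col=11)
  R: turn right, now facing South
  R: turn right, now facing West
  L: turn left, now facing South
Final: (row=4, col=11), facing South

Answer: Final position: (row=4, col=11), facing South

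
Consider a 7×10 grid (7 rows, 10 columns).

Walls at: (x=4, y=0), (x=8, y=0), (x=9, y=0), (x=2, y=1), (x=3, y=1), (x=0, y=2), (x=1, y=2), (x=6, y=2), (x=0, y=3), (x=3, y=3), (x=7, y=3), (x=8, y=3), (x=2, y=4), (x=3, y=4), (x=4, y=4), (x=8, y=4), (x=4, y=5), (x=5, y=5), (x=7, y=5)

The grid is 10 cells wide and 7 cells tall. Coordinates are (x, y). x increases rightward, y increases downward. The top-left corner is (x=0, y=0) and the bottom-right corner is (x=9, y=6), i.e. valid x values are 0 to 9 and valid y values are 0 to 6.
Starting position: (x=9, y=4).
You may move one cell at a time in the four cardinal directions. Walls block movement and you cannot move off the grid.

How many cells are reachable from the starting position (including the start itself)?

Answer: Reachable cells: 45

Derivation:
BFS flood-fill from (x=9, y=4):
  Distance 0: (x=9, y=4)
  Distance 1: (x=9, y=3), (x=9, y=5)
  Distance 2: (x=9, y=2), (x=8, y=5), (x=9, y=6)
  Distance 3: (x=9, y=1), (x=8, y=2), (x=8, y=6)
  Distance 4: (x=8, y=1), (x=7, y=2), (x=7, y=6)
  Distance 5: (x=7, y=1), (x=6, y=6)
  Distance 6: (x=7, y=0), (x=6, y=1), (x=6, y=5), (x=5, y=6)
  Distance 7: (x=6, y=0), (x=5, y=1), (x=6, y=4), (x=4, y=6)
  Distance 8: (x=5, y=0), (x=4, y=1), (x=5, y=2), (x=6, y=3), (x=5, y=4), (x=7, y=4), (x=3, y=6)
  Distance 9: (x=4, y=2), (x=5, y=3), (x=3, y=5), (x=2, y=6)
  Distance 10: (x=3, y=2), (x=4, y=3), (x=2, y=5), (x=1, y=6)
  Distance 11: (x=2, y=2), (x=1, y=5), (x=0, y=6)
  Distance 12: (x=2, y=3), (x=1, y=4), (x=0, y=5)
  Distance 13: (x=1, y=3), (x=0, y=4)
Total reachable: 45 (grid has 51 open cells total)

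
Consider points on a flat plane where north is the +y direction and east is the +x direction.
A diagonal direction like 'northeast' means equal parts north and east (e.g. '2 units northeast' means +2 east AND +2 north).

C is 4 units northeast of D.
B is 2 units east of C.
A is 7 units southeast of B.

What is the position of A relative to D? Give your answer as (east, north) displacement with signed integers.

Place D at the origin (east=0, north=0).
  C is 4 units northeast of D: delta (east=+4, north=+4); C at (east=4, north=4).
  B is 2 units east of C: delta (east=+2, north=+0); B at (east=6, north=4).
  A is 7 units southeast of B: delta (east=+7, north=-7); A at (east=13, north=-3).
Therefore A relative to D: (east=13, north=-3).

Answer: A is at (east=13, north=-3) relative to D.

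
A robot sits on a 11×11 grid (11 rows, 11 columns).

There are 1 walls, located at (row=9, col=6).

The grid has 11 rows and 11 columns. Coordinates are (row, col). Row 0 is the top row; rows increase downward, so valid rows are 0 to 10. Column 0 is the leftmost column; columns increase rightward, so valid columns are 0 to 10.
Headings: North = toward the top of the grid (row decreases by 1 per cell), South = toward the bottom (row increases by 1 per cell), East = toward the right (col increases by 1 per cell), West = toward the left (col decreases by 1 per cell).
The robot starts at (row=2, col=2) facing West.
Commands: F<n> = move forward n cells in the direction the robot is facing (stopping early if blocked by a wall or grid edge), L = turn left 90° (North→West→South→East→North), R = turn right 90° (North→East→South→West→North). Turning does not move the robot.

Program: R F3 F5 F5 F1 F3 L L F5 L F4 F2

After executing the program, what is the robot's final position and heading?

Answer: Final position: (row=5, col=8), facing East

Derivation:
Start: (row=2, col=2), facing West
  R: turn right, now facing North
  F3: move forward 2/3 (blocked), now at (row=0, col=2)
  F5: move forward 0/5 (blocked), now at (row=0, col=2)
  F5: move forward 0/5 (blocked), now at (row=0, col=2)
  F1: move forward 0/1 (blocked), now at (row=0, col=2)
  F3: move forward 0/3 (blocked), now at (row=0, col=2)
  L: turn left, now facing West
  L: turn left, now facing South
  F5: move forward 5, now at (row=5, col=2)
  L: turn left, now facing East
  F4: move forward 4, now at (row=5, col=6)
  F2: move forward 2, now at (row=5, col=8)
Final: (row=5, col=8), facing East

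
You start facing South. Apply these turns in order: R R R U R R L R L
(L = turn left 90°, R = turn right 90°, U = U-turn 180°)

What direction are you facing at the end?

Answer: Final heading: North

Derivation:
Start: South
  R (right (90° clockwise)) -> West
  R (right (90° clockwise)) -> North
  R (right (90° clockwise)) -> East
  U (U-turn (180°)) -> West
  R (right (90° clockwise)) -> North
  R (right (90° clockwise)) -> East
  L (left (90° counter-clockwise)) -> North
  R (right (90° clockwise)) -> East
  L (left (90° counter-clockwise)) -> North
Final: North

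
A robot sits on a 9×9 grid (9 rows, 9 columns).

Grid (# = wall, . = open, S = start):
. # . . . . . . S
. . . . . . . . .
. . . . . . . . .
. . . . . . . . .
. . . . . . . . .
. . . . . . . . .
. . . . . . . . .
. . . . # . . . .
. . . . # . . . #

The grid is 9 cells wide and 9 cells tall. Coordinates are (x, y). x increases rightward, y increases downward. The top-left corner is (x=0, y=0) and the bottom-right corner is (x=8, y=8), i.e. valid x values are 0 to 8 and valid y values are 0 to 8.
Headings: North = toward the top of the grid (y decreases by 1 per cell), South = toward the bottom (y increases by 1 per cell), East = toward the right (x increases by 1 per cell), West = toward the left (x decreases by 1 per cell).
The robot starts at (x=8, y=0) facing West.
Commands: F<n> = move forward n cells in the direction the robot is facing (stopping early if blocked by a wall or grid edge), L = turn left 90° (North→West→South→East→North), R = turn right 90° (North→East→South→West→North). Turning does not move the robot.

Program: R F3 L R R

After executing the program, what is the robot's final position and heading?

Start: (x=8, y=0), facing West
  R: turn right, now facing North
  F3: move forward 0/3 (blocked), now at (x=8, y=0)
  L: turn left, now facing West
  R: turn right, now facing North
  R: turn right, now facing East
Final: (x=8, y=0), facing East

Answer: Final position: (x=8, y=0), facing East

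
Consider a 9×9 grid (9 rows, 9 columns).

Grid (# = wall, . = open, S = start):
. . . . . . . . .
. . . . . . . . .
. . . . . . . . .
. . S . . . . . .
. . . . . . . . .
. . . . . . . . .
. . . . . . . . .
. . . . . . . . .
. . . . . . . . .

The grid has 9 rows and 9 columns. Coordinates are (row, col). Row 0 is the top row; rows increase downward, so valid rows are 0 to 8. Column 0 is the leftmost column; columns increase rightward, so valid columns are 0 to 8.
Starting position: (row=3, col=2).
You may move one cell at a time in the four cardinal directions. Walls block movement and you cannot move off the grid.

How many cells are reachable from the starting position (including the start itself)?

BFS flood-fill from (row=3, col=2):
  Distance 0: (row=3, col=2)
  Distance 1: (row=2, col=2), (row=3, col=1), (row=3, col=3), (row=4, col=2)
  Distance 2: (row=1, col=2), (row=2, col=1), (row=2, col=3), (row=3, col=0), (row=3, col=4), (row=4, col=1), (row=4, col=3), (row=5, col=2)
  Distance 3: (row=0, col=2), (row=1, col=1), (row=1, col=3), (row=2, col=0), (row=2, col=4), (row=3, col=5), (row=4, col=0), (row=4, col=4), (row=5, col=1), (row=5, col=3), (row=6, col=2)
  Distance 4: (row=0, col=1), (row=0, col=3), (row=1, col=0), (row=1, col=4), (row=2, col=5), (row=3, col=6), (row=4, col=5), (row=5, col=0), (row=5, col=4), (row=6, col=1), (row=6, col=3), (row=7, col=2)
  Distance 5: (row=0, col=0), (row=0, col=4), (row=1, col=5), (row=2, col=6), (row=3, col=7), (row=4, col=6), (row=5, col=5), (row=6, col=0), (row=6, col=4), (row=7, col=1), (row=7, col=3), (row=8, col=2)
  Distance 6: (row=0, col=5), (row=1, col=6), (row=2, col=7), (row=3, col=8), (row=4, col=7), (row=5, col=6), (row=6, col=5), (row=7, col=0), (row=7, col=4), (row=8, col=1), (row=8, col=3)
  Distance 7: (row=0, col=6), (row=1, col=7), (row=2, col=8), (row=4, col=8), (row=5, col=7), (row=6, col=6), (row=7, col=5), (row=8, col=0), (row=8, col=4)
  Distance 8: (row=0, col=7), (row=1, col=8), (row=5, col=8), (row=6, col=7), (row=7, col=6), (row=8, col=5)
  Distance 9: (row=0, col=8), (row=6, col=8), (row=7, col=7), (row=8, col=6)
  Distance 10: (row=7, col=8), (row=8, col=7)
  Distance 11: (row=8, col=8)
Total reachable: 81 (grid has 81 open cells total)

Answer: Reachable cells: 81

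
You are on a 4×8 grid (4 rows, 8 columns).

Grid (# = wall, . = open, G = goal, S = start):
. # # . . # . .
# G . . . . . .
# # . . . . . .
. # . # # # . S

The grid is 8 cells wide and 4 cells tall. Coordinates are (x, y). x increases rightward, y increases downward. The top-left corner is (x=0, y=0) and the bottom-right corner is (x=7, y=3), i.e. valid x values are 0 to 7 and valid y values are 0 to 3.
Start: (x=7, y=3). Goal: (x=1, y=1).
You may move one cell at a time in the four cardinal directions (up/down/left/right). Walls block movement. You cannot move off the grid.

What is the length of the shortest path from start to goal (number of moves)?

BFS from (x=7, y=3) until reaching (x=1, y=1):
  Distance 0: (x=7, y=3)
  Distance 1: (x=7, y=2), (x=6, y=3)
  Distance 2: (x=7, y=1), (x=6, y=2)
  Distance 3: (x=7, y=0), (x=6, y=1), (x=5, y=2)
  Distance 4: (x=6, y=0), (x=5, y=1), (x=4, y=2)
  Distance 5: (x=4, y=1), (x=3, y=2)
  Distance 6: (x=4, y=0), (x=3, y=1), (x=2, y=2)
  Distance 7: (x=3, y=0), (x=2, y=1), (x=2, y=3)
  Distance 8: (x=1, y=1)  <- goal reached here
One shortest path (8 moves): (x=7, y=3) -> (x=6, y=3) -> (x=6, y=2) -> (x=5, y=2) -> (x=4, y=2) -> (x=3, y=2) -> (x=2, y=2) -> (x=2, y=1) -> (x=1, y=1)

Answer: Shortest path length: 8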